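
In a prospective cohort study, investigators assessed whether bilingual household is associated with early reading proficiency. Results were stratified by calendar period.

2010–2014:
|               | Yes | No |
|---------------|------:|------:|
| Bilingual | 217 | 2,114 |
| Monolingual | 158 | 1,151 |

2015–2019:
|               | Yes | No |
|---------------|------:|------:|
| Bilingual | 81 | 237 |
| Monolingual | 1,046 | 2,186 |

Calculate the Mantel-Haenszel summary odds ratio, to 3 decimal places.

0.733

OR_MH = Σ(aᵢdᵢ/nᵢ) / Σ(bᵢcᵢ/nᵢ), where nᵢ is the stratum total.
Stratum 1 (2010–2014): n = 3640; a·d/n = 217·1151/3640 = 68.6173; b·c/n = 2114·158/3640 = 91.7615
Stratum 2 (2015–2019): n = 3550; a·d/n = 81·2186/3550 = 49.8777; b·c/n = 237·1046/3550 = 69.8315
OR_MH = (68.6173 + 49.8777) / (91.7615 + 69.8315) = 118.4951 / 161.5931 = 0.73329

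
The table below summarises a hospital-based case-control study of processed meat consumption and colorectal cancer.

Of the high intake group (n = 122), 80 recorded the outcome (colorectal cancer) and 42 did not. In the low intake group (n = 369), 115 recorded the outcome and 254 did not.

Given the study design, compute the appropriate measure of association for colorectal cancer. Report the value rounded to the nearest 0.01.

4.21

From the description: a = 80, b = 42, c = 115, d = 254.
This is a hospital-based case-control study: participants were sampled on outcome status, so risks in the source population cannot be estimated directly — relative risk is not valid here. The odds ratio is the appropriate measure.
OR = (a·d)/(b·c) = (80 × 254) / (42 × 115) = 20320 / 4830 = 4.20704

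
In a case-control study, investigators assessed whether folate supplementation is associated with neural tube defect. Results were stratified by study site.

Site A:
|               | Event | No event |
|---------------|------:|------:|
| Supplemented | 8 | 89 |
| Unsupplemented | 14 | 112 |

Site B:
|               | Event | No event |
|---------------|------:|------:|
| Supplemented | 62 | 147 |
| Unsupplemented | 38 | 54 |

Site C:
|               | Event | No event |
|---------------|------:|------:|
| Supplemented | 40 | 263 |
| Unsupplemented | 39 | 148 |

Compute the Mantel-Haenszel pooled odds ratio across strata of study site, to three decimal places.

OR_MH = Σ(aᵢdᵢ/nᵢ) / Σ(bᵢcᵢ/nᵢ), where nᵢ is the stratum total.
Stratum 1 (Site A): n = 223; a·d/n = 8·112/223 = 4.0179; b·c/n = 89·14/223 = 5.5874
Stratum 2 (Site B): n = 301; a·d/n = 62·54/301 = 11.1229; b·c/n = 147·38/301 = 18.5581
Stratum 3 (Site C): n = 490; a·d/n = 40·148/490 = 12.0816; b·c/n = 263·39/490 = 20.9327
OR_MH = (4.0179 + 11.1229 + 12.0816) / (5.5874 + 18.5581 + 20.9327) = 27.2225 / 45.0782 = 0.60389

0.604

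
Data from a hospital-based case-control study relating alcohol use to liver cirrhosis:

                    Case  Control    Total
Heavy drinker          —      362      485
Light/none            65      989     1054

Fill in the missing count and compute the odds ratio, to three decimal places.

The missing cell is in the exposed row: 485 − 362 = 123.
So a = 123, b = 362, c = 65, d = 989.
OR = (a·d)/(b·c) = (123 × 989) / (362 × 65) = 121647 / 23530 = 5.16987

5.170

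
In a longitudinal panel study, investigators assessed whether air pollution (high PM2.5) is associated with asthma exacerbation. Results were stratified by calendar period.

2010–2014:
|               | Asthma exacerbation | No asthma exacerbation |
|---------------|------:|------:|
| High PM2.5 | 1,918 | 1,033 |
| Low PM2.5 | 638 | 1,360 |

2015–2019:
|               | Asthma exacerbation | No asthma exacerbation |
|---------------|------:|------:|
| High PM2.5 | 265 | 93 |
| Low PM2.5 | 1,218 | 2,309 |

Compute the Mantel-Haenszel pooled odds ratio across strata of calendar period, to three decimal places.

OR_MH = Σ(aᵢdᵢ/nᵢ) / Σ(bᵢcᵢ/nᵢ), where nᵢ is the stratum total.
Stratum 1 (2010–2014): n = 4949; a·d/n = 1918·1360/4949 = 527.0721; b·c/n = 1033·638/4949 = 133.1691
Stratum 2 (2015–2019): n = 3885; a·d/n = 265·2309/3885 = 157.4994; b·c/n = 93·1218/3885 = 29.1568
OR_MH = (527.0721 + 157.4994) / (133.1691 + 29.1568) = 684.5715 / 162.3259 = 4.21727

4.217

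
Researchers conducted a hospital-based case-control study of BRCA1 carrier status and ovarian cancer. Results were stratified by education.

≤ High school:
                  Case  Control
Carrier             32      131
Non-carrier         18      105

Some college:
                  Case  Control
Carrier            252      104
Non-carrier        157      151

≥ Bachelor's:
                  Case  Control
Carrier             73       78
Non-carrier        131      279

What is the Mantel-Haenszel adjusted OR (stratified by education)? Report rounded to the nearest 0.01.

OR_MH = Σ(aᵢdᵢ/nᵢ) / Σ(bᵢcᵢ/nᵢ), where nᵢ is the stratum total.
Stratum 1 (≤ High school): n = 286; a·d/n = 32·105/286 = 11.7483; b·c/n = 131·18/286 = 8.2448
Stratum 2 (Some college): n = 664; a·d/n = 252·151/664 = 57.3072; b·c/n = 104·157/664 = 24.5904
Stratum 3 (≥ Bachelor's): n = 561; a·d/n = 73·279/561 = 36.3048; b·c/n = 78·131/561 = 18.2139
OR_MH = (11.7483 + 57.3072 + 36.3048) / (8.2448 + 24.5904 + 18.2139) = 105.3603 / 51.0490 = 2.06390

2.06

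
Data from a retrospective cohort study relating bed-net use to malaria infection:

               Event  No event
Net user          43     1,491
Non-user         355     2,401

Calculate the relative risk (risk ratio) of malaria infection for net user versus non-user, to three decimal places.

0.218

Cells: a = 43, b = 1491, c = 355, d = 2401.
Risk in exposed = 43/1534 = 0.02803; risk in unexposed = 355/2756 = 0.12881.
RR = 0.02803 / 0.12881 = 0.21762
The risk is 78% lower among the exposed than among the unexposed.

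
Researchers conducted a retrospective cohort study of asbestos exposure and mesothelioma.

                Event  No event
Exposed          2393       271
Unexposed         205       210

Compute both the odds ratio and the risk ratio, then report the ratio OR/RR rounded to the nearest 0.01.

4.97

Cells: a = 2393, b = 271, c = 205, d = 210.
OR = (2393·210)/(271·205) = 502530/55555 = 9.04563
Risk in exposed = 2393/2664 = 0.89827; risk in unexposed = 205/415 = 0.49398; RR = 1.81846
OR/RR = 9.04563 / 1.81846 = 4.97435
The outcome is not rare, so the OR lies further from 1 than the RR.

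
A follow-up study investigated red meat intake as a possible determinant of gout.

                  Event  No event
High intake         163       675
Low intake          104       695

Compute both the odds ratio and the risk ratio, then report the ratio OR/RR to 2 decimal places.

Cells: a = 163, b = 675, c = 104, d = 695.
OR = (163·695)/(675·104) = 113285/70200 = 1.61375
Risk in exposed = 163/838 = 0.19451; risk in unexposed = 104/799 = 0.13016; RR = 1.49437
OR/RR = 1.61375 / 1.49437 = 1.07989
The outcome is not rare, so the OR lies further from 1 than the RR.

1.08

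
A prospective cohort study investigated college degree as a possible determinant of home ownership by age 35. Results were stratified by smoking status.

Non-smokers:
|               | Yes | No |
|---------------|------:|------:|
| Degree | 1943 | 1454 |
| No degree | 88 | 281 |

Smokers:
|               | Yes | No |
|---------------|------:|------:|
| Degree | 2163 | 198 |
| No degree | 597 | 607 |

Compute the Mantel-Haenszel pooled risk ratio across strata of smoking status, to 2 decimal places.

1.94

RR_MH = Σ(aᵢ·n₀ᵢ/nᵢ) / Σ(cᵢ·n₁ᵢ/nᵢ), with n₁ᵢ = aᵢ+bᵢ (exposed), n₀ᵢ = cᵢ+dᵢ (unexposed), nᵢ = n₁ᵢ+n₀ᵢ.
Stratum 1 (Non-smokers): n₁ = 3397, n₀ = 369, n = 3766; a·n₀/n = 1943·369/3766 = 190.3789; c·n₁/n = 88·3397/3766 = 79.3776
Stratum 2 (Smokers): n₁ = 2361, n₀ = 1204, n = 3565; a·n₀/n = 2163·1204/3565 = 730.5055; c·n₁/n = 597·2361/3565 = 395.3764
RR_MH = (190.3789 + 730.5055) / (79.3776 + 395.3764) = 920.8844 / 474.7540 = 1.93971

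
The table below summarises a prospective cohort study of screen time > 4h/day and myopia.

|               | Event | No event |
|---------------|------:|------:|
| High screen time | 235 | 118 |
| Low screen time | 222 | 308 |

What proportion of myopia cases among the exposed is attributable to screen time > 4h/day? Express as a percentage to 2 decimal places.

37.08

Cells: a = 235, b = 118, c = 222, d = 308.
Risk in exposed = 235/353 = 0.66572; risk in unexposed = 222/530 = 0.41887.
RR = 0.66572/0.41887 = 1.58934
AR% = (RR − 1)/RR × 100 = (1.58934 − 1)/1.58934 × 100 = 37.0807%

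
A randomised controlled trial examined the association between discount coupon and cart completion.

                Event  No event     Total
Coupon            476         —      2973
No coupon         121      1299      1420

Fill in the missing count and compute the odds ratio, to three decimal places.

The missing cell is in the exposed row: 2973 − 476 = 2497.
So a = 476, b = 2497, c = 121, d = 1299.
OR = (a·d)/(b·c) = (476 × 1299) / (2497 × 121) = 618324 / 302137 = 2.04650

2.047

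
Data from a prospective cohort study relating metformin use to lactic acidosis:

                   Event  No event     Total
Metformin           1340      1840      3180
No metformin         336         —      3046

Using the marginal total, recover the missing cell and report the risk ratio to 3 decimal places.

3.820

The missing cell is in the unexposed row: 3046 − 336 = 2710.
So a = 1340, b = 1840, c = 336, d = 2710.
RR = [a/(a+b)] / [c/(c+d)] = (1340/3180) / (336/3046) = 0.42138/0.11031 = 3.82004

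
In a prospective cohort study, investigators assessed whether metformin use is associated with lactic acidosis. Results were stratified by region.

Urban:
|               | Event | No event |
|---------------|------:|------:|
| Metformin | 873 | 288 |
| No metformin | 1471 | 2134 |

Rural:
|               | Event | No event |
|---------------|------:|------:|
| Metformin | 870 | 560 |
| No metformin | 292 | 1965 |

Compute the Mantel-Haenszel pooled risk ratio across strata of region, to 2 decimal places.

2.53

RR_MH = Σ(aᵢ·n₀ᵢ/nᵢ) / Σ(cᵢ·n₁ᵢ/nᵢ), with n₁ᵢ = aᵢ+bᵢ (exposed), n₀ᵢ = cᵢ+dᵢ (unexposed), nᵢ = n₁ᵢ+n₀ᵢ.
Stratum 1 (Urban): n₁ = 1161, n₀ = 3605, n = 4766; a·n₀/n = 873·3605/4766 = 660.3368; c·n₁/n = 1471·1161/4766 = 358.3363
Stratum 2 (Rural): n₁ = 1430, n₀ = 2257, n = 3687; a·n₀/n = 870·2257/3687 = 532.5712; c·n₁/n = 292·1430/3687 = 113.2520
RR_MH = (660.3368 + 532.5712) / (358.3363 + 113.2520) = 1192.9080 / 471.5883 = 2.52955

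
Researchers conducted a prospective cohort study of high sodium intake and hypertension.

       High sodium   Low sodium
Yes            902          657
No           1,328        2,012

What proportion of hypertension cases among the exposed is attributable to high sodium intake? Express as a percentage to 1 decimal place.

39.1

Reading the table with exposure as columns: a = 902 (High sodium, case), b = 1328 (High sodium, non-case), c = 657 (Low sodium, case), d = 2012.
Risk in exposed = 902/2230 = 0.40448; risk in unexposed = 657/2669 = 0.24616.
RR = 0.40448/0.24616 = 1.64318
AR% = (RR − 1)/RR × 100 = (1.64318 − 1)/1.64318 × 100 = 39.1424%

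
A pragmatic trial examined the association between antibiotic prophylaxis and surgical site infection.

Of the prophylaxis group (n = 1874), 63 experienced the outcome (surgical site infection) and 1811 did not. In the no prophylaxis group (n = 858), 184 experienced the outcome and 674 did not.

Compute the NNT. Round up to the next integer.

Risk in treated group = 63/1874 = 0.03362; risk in control = 184/858 = 0.21445.
Absolute risk reduction = 0.21445 − 0.03362 = 0.18083
NNT = 1 / ARR = 1 / 0.18083 = 5.530 → round up → 6

6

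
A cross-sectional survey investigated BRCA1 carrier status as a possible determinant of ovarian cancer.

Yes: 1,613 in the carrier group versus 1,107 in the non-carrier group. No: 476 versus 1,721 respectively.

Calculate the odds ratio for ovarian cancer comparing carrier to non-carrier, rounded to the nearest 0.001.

5.268

From the description: a = 1613, b = 476, c = 1107, d = 1721.
OR = (a·d)/(b·c) = (1613 × 1721) / (476 × 1107) = 2775973 / 526932 = 5.26818
The odds of ovarian cancer are about 5.27 times as high in the carrier group.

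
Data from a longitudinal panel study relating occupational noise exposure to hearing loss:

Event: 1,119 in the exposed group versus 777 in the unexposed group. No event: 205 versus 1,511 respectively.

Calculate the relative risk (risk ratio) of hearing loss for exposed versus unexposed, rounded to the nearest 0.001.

2.489

From the description: a = 1119, b = 205, c = 777, d = 1511.
Risk in exposed = 1119/1324 = 0.84517; risk in unexposed = 777/2288 = 0.33960.
RR = 0.84517 / 0.33960 = 2.48873
The risk among the exposed is 2.49 times that among the unexposed.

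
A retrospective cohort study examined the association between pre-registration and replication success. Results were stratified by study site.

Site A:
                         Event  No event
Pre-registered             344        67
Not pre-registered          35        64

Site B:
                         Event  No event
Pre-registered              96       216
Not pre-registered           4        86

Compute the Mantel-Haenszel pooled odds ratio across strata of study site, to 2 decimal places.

OR_MH = Σ(aᵢdᵢ/nᵢ) / Σ(bᵢcᵢ/nᵢ), where nᵢ is the stratum total.
Stratum 1 (Site A): n = 510; a·d/n = 344·64/510 = 43.1686; b·c/n = 67·35/510 = 4.5980
Stratum 2 (Site B): n = 402; a·d/n = 96·86/402 = 20.5373; b·c/n = 216·4/402 = 2.1493
OR_MH = (43.1686 + 20.5373) / (4.5980 + 2.1493) = 63.7059 / 6.7473 = 9.44170

9.44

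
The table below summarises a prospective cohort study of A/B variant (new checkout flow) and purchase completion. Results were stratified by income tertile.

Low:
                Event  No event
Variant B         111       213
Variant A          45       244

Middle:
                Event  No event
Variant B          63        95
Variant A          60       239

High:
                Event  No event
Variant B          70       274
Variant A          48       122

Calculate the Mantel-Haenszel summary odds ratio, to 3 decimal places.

1.746

OR_MH = Σ(aᵢdᵢ/nᵢ) / Σ(bᵢcᵢ/nᵢ), where nᵢ is the stratum total.
Stratum 1 (Low): n = 613; a·d/n = 111·244/613 = 44.1827; b·c/n = 213·45/613 = 15.6362
Stratum 2 (Middle): n = 457; a·d/n = 63·239/457 = 32.9475; b·c/n = 95·60/457 = 12.4726
Stratum 3 (High): n = 514; a·d/n = 70·122/514 = 16.6148; b·c/n = 274·48/514 = 25.5875
OR_MH = (44.1827 + 32.9475 + 16.6148) / (15.6362 + 12.4726 + 25.5875) = 93.7450 / 53.6964 = 1.74583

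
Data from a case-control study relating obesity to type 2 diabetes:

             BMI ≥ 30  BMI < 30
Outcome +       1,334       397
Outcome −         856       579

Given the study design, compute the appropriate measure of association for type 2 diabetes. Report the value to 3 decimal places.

2.273

Reading the table with exposure as columns: a = 1334 (BMI ≥ 30, case), b = 856 (BMI ≥ 30, non-case), c = 397 (BMI < 30, case), d = 579.
This is a case-control study: participants were sampled on outcome status, so risks in the source population cannot be estimated directly — relative risk is not valid here. The odds ratio is the appropriate measure.
OR = (a·d)/(b·c) = (1334 × 579) / (856 × 397) = 772386 / 339832 = 2.27285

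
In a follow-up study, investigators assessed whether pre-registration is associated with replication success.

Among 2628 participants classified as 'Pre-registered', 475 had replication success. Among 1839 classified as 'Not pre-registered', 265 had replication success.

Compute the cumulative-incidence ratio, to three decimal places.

From the description: a = 475, b = 2153, c = 265, d = 1574.
Risk in exposed = 475/2628 = 0.18075; risk in unexposed = 265/1839 = 0.14410.
RR = 0.18075 / 0.14410 = 1.25431
The risk among the exposed is 1.25 times that among the unexposed.

1.254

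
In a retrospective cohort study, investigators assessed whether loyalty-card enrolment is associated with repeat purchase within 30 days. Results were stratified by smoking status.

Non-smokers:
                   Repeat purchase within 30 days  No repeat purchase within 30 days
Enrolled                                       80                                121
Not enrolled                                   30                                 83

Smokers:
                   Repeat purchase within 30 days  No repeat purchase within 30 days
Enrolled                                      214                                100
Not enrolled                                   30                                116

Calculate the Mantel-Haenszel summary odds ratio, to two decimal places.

OR_MH = Σ(aᵢdᵢ/nᵢ) / Σ(bᵢcᵢ/nᵢ), where nᵢ is the stratum total.
Stratum 1 (Non-smokers): n = 314; a·d/n = 80·83/314 = 21.1465; b·c/n = 121·30/314 = 11.5605
Stratum 2 (Smokers): n = 460; a·d/n = 214·116/460 = 53.9652; b·c/n = 100·30/460 = 6.5217
OR_MH = (21.1465 + 53.9652) / (11.5605 + 6.5217) = 75.1117 / 18.0822 = 4.15389

4.15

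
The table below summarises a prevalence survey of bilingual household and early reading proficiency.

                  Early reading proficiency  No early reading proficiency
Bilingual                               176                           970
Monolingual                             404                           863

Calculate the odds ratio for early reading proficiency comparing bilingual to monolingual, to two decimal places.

Cells: a = 176, b = 970, c = 404, d = 863.
OR = (a·d)/(b·c) = (176 × 863) / (970 × 404) = 151888 / 391880 = 0.38759
Exposure is associated with lower odds of early reading proficiency (OR = 0.39 < 1).

0.39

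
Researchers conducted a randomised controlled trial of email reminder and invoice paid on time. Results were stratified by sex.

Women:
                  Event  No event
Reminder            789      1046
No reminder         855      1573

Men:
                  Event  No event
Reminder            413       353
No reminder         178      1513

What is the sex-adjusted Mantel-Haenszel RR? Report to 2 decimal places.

1.73

RR_MH = Σ(aᵢ·n₀ᵢ/nᵢ) / Σ(cᵢ·n₁ᵢ/nᵢ), with n₁ᵢ = aᵢ+bᵢ (exposed), n₀ᵢ = cᵢ+dᵢ (unexposed), nᵢ = n₁ᵢ+n₀ᵢ.
Stratum 1 (Women): n₁ = 1835, n₀ = 2428, n = 4263; a·n₀/n = 789·2428/4263 = 449.3765; c·n₁/n = 855·1835/4263 = 368.0331
Stratum 2 (Men): n₁ = 766, n₀ = 1691, n = 2457; a·n₀/n = 413·1691/2457 = 284.2422; c·n₁/n = 178·766/2457 = 55.4937
RR_MH = (449.3765 + 284.2422) / (368.0331 + 55.4937) = 733.6187 / 423.5268 = 1.73217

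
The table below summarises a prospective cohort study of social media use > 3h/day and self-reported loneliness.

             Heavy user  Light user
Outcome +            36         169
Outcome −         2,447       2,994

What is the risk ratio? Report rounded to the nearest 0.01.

0.27

Reading the table with exposure as columns: a = 36 (Heavy user, case), b = 2447 (Heavy user, non-case), c = 169 (Light user, case), d = 2994.
Risk in exposed = 36/2483 = 0.01450; risk in unexposed = 169/3163 = 0.05343.
RR = 0.01450 / 0.05343 = 0.27136
The risk is 73% lower among the exposed than among the unexposed.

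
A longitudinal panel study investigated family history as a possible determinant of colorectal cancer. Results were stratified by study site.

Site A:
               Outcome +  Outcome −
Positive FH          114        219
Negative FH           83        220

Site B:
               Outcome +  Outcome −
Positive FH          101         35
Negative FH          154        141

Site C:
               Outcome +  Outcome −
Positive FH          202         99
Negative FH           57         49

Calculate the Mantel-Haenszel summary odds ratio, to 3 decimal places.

OR_MH = Σ(aᵢdᵢ/nᵢ) / Σ(bᵢcᵢ/nᵢ), where nᵢ is the stratum total.
Stratum 1 (Site A): n = 636; a·d/n = 114·220/636 = 39.4340; b·c/n = 219·83/636 = 28.5802
Stratum 2 (Site B): n = 431; a·d/n = 101·141/431 = 33.0418; b·c/n = 35·154/431 = 12.5058
Stratum 3 (Site C): n = 407; a·d/n = 202·49/407 = 24.3194; b·c/n = 99·57/407 = 13.8649
OR_MH = (39.4340 + 33.0418 + 24.3194) / (28.5802 + 12.5058 + 13.8649) = 96.7951 / 54.9509 = 1.76149

1.761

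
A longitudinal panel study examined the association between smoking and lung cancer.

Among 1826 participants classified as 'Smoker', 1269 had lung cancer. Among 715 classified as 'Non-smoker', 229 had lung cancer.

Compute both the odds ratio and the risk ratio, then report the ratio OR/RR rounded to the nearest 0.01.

From the description: a = 1269, b = 557, c = 229, d = 486.
OR = (1269·486)/(557·229) = 616734/127553 = 4.83512
Risk in exposed = 1269/1826 = 0.69496; risk in unexposed = 229/715 = 0.32028; RR = 2.16986
OR/RR = 4.83512 / 2.16986 = 2.22831
The outcome is not rare, so the OR lies further from 1 than the RR.

2.23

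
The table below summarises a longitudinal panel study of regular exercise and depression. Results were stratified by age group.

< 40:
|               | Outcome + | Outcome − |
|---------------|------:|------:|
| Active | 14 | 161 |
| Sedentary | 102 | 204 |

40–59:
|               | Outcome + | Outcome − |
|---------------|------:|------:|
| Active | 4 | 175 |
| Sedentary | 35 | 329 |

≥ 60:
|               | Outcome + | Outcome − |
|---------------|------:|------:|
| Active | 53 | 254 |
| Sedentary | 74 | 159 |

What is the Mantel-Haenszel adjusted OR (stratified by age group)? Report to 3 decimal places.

0.299

OR_MH = Σ(aᵢdᵢ/nᵢ) / Σ(bᵢcᵢ/nᵢ), where nᵢ is the stratum total.
Stratum 1 (< 40): n = 481; a·d/n = 14·204/481 = 5.9376; b·c/n = 161·102/481 = 34.1414
Stratum 2 (40–59): n = 543; a·d/n = 4·329/543 = 2.4236; b·c/n = 175·35/543 = 11.2799
Stratum 3 (≥ 60): n = 540; a·d/n = 53·159/540 = 15.6056; b·c/n = 254·74/540 = 34.8074
OR_MH = (5.9376 + 2.4236 + 15.6056) / (34.1414 + 11.2799 + 34.8074) = 23.9668 / 80.2287 = 0.29873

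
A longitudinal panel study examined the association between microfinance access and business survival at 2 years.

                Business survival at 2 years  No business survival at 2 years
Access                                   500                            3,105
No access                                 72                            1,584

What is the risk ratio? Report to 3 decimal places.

3.190

Cells: a = 500, b = 3105, c = 72, d = 1584.
Risk in exposed = 500/3605 = 0.13870; risk in unexposed = 72/1656 = 0.04348.
RR = 0.13870 / 0.04348 = 3.19001
The risk among the exposed is 3.19 times that among the unexposed.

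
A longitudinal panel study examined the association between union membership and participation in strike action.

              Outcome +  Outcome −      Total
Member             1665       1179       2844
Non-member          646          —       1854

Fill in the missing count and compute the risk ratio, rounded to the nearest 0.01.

1.68

The missing cell is in the unexposed row: 1854 − 646 = 1208.
So a = 1665, b = 1179, c = 646, d = 1208.
RR = [a/(a+b)] / [c/(c+d)] = (1665/2844) / (646/1854) = 0.58544/0.34844 = 1.68020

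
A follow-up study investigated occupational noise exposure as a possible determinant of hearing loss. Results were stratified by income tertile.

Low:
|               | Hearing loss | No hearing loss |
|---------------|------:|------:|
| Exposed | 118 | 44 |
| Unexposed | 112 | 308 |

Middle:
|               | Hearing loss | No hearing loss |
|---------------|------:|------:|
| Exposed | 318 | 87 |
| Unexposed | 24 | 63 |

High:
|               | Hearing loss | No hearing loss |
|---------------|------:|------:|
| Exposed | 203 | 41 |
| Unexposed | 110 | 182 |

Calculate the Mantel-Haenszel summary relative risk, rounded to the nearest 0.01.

2.49

RR_MH = Σ(aᵢ·n₀ᵢ/nᵢ) / Σ(cᵢ·n₁ᵢ/nᵢ), with n₁ᵢ = aᵢ+bᵢ (exposed), n₀ᵢ = cᵢ+dᵢ (unexposed), nᵢ = n₁ᵢ+n₀ᵢ.
Stratum 1 (Low): n₁ = 162, n₀ = 420, n = 582; a·n₀/n = 118·420/582 = 85.1546; c·n₁/n = 112·162/582 = 31.1753
Stratum 2 (Middle): n₁ = 405, n₀ = 87, n = 492; a·n₀/n = 318·87/492 = 56.2317; c·n₁/n = 24·405/492 = 19.7561
Stratum 3 (High): n₁ = 244, n₀ = 292, n = 536; a·n₀/n = 203·292/536 = 110.5896; c·n₁/n = 110·244/536 = 50.0746
RR_MH = (85.1546 + 56.2317 + 110.5896) / (31.1753 + 19.7561 + 50.0746) = 251.9759 / 101.0060 = 2.49466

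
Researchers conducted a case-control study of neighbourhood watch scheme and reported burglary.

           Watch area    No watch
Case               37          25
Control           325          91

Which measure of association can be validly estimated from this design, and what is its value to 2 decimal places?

Reading the table with exposure as columns: a = 37 (Watch area, case), b = 325 (Watch area, non-case), c = 25 (No watch, case), d = 91.
This is a case-control study: participants were sampled on outcome status, so risks in the source population cannot be estimated directly — relative risk is not valid here. The odds ratio is the appropriate measure.
OR = (a·d)/(b·c) = (37 × 91) / (325 × 25) = 3367 / 8125 = 0.41440

0.41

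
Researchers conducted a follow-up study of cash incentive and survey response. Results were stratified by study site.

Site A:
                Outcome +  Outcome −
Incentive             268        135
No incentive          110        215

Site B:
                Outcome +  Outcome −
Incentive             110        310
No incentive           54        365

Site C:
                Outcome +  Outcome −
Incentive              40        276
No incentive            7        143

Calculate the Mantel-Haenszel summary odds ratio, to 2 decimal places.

3.13

OR_MH = Σ(aᵢdᵢ/nᵢ) / Σ(bᵢcᵢ/nᵢ), where nᵢ is the stratum total.
Stratum 1 (Site A): n = 728; a·d/n = 268·215/728 = 79.1484; b·c/n = 135·110/728 = 20.3984
Stratum 2 (Site B): n = 839; a·d/n = 110·365/839 = 47.8546; b·c/n = 310·54/839 = 19.9523
Stratum 3 (Site C): n = 466; a·d/n = 40·143/466 = 12.2747; b·c/n = 276·7/466 = 4.1459
OR_MH = (79.1484 + 47.8546 + 12.2747) / (20.3984 + 19.9523 + 4.1459) = 139.2776 / 44.4966 = 3.13007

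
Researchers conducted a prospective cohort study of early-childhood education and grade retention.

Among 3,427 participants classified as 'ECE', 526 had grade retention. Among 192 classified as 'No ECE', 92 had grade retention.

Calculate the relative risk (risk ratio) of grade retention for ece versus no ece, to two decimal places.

0.32

From the description: a = 526, b = 2901, c = 92, d = 100.
Risk in exposed = 526/3427 = 0.15349; risk in unexposed = 92/192 = 0.47917.
RR = 0.15349 / 0.47917 = 0.32032
The risk is 68% lower among the exposed than among the unexposed.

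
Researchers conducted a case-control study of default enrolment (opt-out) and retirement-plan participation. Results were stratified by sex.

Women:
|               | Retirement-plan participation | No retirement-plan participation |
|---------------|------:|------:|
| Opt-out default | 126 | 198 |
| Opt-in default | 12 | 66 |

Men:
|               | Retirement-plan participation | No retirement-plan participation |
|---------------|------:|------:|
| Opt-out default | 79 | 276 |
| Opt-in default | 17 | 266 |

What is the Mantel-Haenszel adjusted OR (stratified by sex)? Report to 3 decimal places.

OR_MH = Σ(aᵢdᵢ/nᵢ) / Σ(bᵢcᵢ/nᵢ), where nᵢ is the stratum total.
Stratum 1 (Women): n = 402; a·d/n = 126·66/402 = 20.6866; b·c/n = 198·12/402 = 5.9104
Stratum 2 (Men): n = 638; a·d/n = 79·266/638 = 32.9373; b·c/n = 276·17/638 = 7.3542
OR_MH = (20.6866 + 32.9373) / (5.9104 + 7.3542) = 53.6239 / 13.2647 = 4.04261

4.043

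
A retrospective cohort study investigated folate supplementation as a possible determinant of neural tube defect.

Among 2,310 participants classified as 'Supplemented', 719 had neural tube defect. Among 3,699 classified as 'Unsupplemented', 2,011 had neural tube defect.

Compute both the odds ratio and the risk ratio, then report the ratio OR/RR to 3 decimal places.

0.663

From the description: a = 719, b = 1591, c = 2011, d = 1688.
OR = (719·1688)/(1591·2011) = 1213672/3199501 = 0.37933
Risk in exposed = 719/2310 = 0.31126; risk in unexposed = 2011/3699 = 0.54366; RR = 0.57252
OR/RR = 0.37933 / 0.57252 = 0.66257
The outcome is not rare, so the OR lies further from 1 than the RR.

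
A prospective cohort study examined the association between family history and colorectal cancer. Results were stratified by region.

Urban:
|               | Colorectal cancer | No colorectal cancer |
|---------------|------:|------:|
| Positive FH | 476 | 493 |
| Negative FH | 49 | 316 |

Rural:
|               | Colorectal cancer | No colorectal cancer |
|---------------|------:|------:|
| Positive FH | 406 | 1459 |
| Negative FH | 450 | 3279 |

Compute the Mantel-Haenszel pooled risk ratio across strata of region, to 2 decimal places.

2.16

RR_MH = Σ(aᵢ·n₀ᵢ/nᵢ) / Σ(cᵢ·n₁ᵢ/nᵢ), with n₁ᵢ = aᵢ+bᵢ (exposed), n₀ᵢ = cᵢ+dᵢ (unexposed), nᵢ = n₁ᵢ+n₀ᵢ.
Stratum 1 (Urban): n₁ = 969, n₀ = 365, n = 1334; a·n₀/n = 476·365/1334 = 130.2399; c·n₁/n = 49·969/1334 = 35.5930
Stratum 2 (Rural): n₁ = 1865, n₀ = 3729, n = 5594; a·n₀/n = 406·3729/5594 = 270.6425; c·n₁/n = 450·1865/5594 = 150.0268
RR_MH = (130.2399 + 270.6425) / (35.5930 + 150.0268) = 400.8824 / 185.6198 = 2.15970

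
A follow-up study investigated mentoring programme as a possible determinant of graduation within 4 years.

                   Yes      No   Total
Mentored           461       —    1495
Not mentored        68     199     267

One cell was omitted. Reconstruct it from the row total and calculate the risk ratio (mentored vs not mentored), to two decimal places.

1.21

The missing cell is in the exposed row: 1495 − 461 = 1034.
So a = 461, b = 1034, c = 68, d = 199.
RR = [a/(a+b)] / [c/(c+d)] = (461/1495) / (68/267) = 0.30836/0.25468 = 1.21077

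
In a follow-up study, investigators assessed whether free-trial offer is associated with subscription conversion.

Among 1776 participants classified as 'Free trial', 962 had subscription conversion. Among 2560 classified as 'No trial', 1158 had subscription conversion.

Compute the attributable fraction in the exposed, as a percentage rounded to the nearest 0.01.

16.49

From the description: a = 962, b = 814, c = 1158, d = 1402.
Risk in exposed = 962/1776 = 0.54167; risk in unexposed = 1158/2560 = 0.45234.
RR = 0.54167/0.45234 = 1.19747
AR% = (RR − 1)/RR × 100 = (1.19747 − 1)/1.19747 × 100 = 16.4904%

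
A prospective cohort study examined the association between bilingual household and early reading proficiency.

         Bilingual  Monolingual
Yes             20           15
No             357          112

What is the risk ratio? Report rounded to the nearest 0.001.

0.449

Reading the table with exposure as columns: a = 20 (Bilingual, case), b = 357 (Bilingual, non-case), c = 15 (Monolingual, case), d = 112.
Risk in exposed = 20/377 = 0.05305; risk in unexposed = 15/127 = 0.11811.
RR = 0.05305 / 0.11811 = 0.44916
The risk is 55% lower among the exposed than among the unexposed.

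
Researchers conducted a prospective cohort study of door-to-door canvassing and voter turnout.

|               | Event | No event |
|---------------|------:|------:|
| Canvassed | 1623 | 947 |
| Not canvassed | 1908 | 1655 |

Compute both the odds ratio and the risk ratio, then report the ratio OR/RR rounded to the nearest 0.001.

Cells: a = 1623, b = 947, c = 1908, d = 1655.
OR = (1623·1655)/(947·1908) = 2686065/1806876 = 1.48658
Risk in exposed = 1623/2570 = 0.63152; risk in unexposed = 1908/3563 = 0.53550; RR = 1.17930
OR/RR = 1.48658 / 1.17930 = 1.26057
The outcome is not rare, so the OR lies further from 1 than the RR.

1.261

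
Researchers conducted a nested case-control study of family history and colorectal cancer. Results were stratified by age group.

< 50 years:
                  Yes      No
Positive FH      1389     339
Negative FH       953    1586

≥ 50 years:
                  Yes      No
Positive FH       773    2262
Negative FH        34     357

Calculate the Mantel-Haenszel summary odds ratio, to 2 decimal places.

OR_MH = Σ(aᵢdᵢ/nᵢ) / Σ(bᵢcᵢ/nᵢ), where nᵢ is the stratum total.
Stratum 1 (< 50 years): n = 4267; a·d/n = 1389·1586/4267 = 516.2770; b·c/n = 339·953/4267 = 75.7129
Stratum 2 (≥ 50 years): n = 3426; a·d/n = 773·357/3426 = 80.5490; b·c/n = 2262·34/3426 = 22.4483
OR_MH = (516.2770 + 80.5490) / (75.7129 + 22.4483) = 596.8260 / 98.1612 = 6.08006

6.08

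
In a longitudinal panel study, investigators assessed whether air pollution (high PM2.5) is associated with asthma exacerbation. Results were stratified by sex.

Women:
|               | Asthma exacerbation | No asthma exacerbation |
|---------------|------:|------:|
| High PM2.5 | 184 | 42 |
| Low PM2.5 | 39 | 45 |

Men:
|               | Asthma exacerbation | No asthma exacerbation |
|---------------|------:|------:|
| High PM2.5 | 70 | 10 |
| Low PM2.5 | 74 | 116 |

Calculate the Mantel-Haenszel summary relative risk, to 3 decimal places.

1.968

RR_MH = Σ(aᵢ·n₀ᵢ/nᵢ) / Σ(cᵢ·n₁ᵢ/nᵢ), with n₁ᵢ = aᵢ+bᵢ (exposed), n₀ᵢ = cᵢ+dᵢ (unexposed), nᵢ = n₁ᵢ+n₀ᵢ.
Stratum 1 (Women): n₁ = 226, n₀ = 84, n = 310; a·n₀/n = 184·84/310 = 49.8581; c·n₁/n = 39·226/310 = 28.4323
Stratum 2 (Men): n₁ = 80, n₀ = 190, n = 270; a·n₀/n = 70·190/270 = 49.2593; c·n₁/n = 74·80/270 = 21.9259
RR_MH = (49.8581 + 49.2593) / (28.4323 + 21.9259) = 99.1173 / 50.3582 = 1.96825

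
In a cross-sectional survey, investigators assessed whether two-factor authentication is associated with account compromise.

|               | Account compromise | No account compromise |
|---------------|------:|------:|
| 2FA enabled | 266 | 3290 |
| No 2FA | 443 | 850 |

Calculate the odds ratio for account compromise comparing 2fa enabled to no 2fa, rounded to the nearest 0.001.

Cells: a = 266, b = 3290, c = 443, d = 850.
OR = (a·d)/(b·c) = (266 × 850) / (3290 × 443) = 226100 / 1457470 = 0.15513
Exposure is associated with lower odds of account compromise (OR = 0.16 < 1).

0.155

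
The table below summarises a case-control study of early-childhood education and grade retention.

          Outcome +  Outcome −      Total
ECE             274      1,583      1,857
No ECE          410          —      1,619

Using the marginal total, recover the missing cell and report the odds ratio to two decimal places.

The missing cell is in the unexposed row: 1619 − 410 = 1209.
So a = 274, b = 1583, c = 410, d = 1209.
OR = (a·d)/(b·c) = (274 × 1209) / (1583 × 410) = 331266 / 649030 = 0.51040

0.51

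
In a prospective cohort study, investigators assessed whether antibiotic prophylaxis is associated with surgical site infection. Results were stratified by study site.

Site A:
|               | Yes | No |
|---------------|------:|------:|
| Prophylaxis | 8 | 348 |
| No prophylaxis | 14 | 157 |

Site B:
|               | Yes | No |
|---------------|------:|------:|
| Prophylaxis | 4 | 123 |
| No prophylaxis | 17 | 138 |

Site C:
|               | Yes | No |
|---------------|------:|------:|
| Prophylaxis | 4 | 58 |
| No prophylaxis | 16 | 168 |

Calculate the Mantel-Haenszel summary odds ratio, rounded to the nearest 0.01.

0.35

OR_MH = Σ(aᵢdᵢ/nᵢ) / Σ(bᵢcᵢ/nᵢ), where nᵢ is the stratum total.
Stratum 1 (Site A): n = 527; a·d/n = 8·157/527 = 2.3833; b·c/n = 348·14/527 = 9.2448
Stratum 2 (Site B): n = 282; a·d/n = 4·138/282 = 1.9574; b·c/n = 123·17/282 = 7.4149
Stratum 3 (Site C): n = 246; a·d/n = 4·168/246 = 2.7317; b·c/n = 58·16/246 = 3.7724
OR_MH = (2.3833 + 1.9574 + 2.7317) / (9.2448 + 7.4149 + 3.7724) = 7.0725 / 20.4320 = 0.34615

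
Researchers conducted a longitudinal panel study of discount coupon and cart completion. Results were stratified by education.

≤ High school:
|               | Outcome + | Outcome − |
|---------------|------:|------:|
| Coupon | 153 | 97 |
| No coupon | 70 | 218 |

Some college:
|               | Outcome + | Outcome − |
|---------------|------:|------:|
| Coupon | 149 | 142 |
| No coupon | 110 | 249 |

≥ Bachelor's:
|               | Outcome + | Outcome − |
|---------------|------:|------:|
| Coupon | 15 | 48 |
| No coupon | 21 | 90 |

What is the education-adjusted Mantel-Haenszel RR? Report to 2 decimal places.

RR_MH = Σ(aᵢ·n₀ᵢ/nᵢ) / Σ(cᵢ·n₁ᵢ/nᵢ), with n₁ᵢ = aᵢ+bᵢ (exposed), n₀ᵢ = cᵢ+dᵢ (unexposed), nᵢ = n₁ᵢ+n₀ᵢ.
Stratum 1 (≤ High school): n₁ = 250, n₀ = 288, n = 538; a·n₀/n = 153·288/538 = 81.9033; c·n₁/n = 70·250/538 = 32.5279
Stratum 2 (Some college): n₁ = 291, n₀ = 359, n = 650; a·n₀/n = 149·359/650 = 82.2938; c·n₁/n = 110·291/650 = 49.2462
Stratum 3 (≥ Bachelor's): n₁ = 63, n₀ = 111, n = 174; a·n₀/n = 15·111/174 = 9.5690; c·n₁/n = 21·63/174 = 7.6034
RR_MH = (81.9033 + 82.2938 + 9.5690) / (32.5279 + 49.2462 + 7.6034) = 173.7662 / 89.3775 = 1.94418

1.94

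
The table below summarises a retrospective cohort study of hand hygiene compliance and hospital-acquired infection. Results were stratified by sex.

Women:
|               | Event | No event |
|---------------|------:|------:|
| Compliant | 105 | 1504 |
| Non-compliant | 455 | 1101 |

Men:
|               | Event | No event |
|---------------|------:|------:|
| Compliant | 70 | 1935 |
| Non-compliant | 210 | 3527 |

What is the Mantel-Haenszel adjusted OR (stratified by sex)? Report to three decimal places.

OR_MH = Σ(aᵢdᵢ/nᵢ) / Σ(bᵢcᵢ/nᵢ), where nᵢ is the stratum total.
Stratum 1 (Women): n = 3165; a·d/n = 105·1101/3165 = 36.5261; b·c/n = 1504·455/3165 = 216.2148
Stratum 2 (Men): n = 5742; a·d/n = 70·3527/5742 = 42.9972; b·c/n = 1935·210/5742 = 70.7680
OR_MH = (36.5261 + 42.9972) / (216.2148 + 70.7680) = 79.5233 / 286.9829 = 0.27710

0.277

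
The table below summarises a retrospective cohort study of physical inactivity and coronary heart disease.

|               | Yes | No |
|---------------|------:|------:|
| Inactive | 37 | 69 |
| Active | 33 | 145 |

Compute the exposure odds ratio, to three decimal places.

Cells: a = 37, b = 69, c = 33, d = 145.
OR = (a·d)/(b·c) = (37 × 145) / (69 × 33) = 5365 / 2277 = 2.35617
The odds of coronary heart disease are about 2.36 times as high in the inactive group.

2.356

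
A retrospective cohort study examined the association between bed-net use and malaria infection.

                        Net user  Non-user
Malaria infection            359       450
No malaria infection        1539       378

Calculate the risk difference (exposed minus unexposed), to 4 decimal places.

-0.3543

Reading the table with exposure as columns: a = 359 (Net user, case), b = 1539 (Net user, non-case), c = 450 (Non-user, case), d = 378.
Risk in exposed = 359/1898 = 0.189146; risk in unexposed = 450/828 = 0.543478.
Risk difference = 0.189146 − 0.543478 = -0.354332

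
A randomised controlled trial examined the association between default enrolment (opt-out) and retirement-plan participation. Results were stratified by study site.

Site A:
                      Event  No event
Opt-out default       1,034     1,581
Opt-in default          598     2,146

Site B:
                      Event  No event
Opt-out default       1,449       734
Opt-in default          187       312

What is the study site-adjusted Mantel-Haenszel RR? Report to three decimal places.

RR_MH = Σ(aᵢ·n₀ᵢ/nᵢ) / Σ(cᵢ·n₁ᵢ/nᵢ), with n₁ᵢ = aᵢ+bᵢ (exposed), n₀ᵢ = cᵢ+dᵢ (unexposed), nᵢ = n₁ᵢ+n₀ᵢ.
Stratum 1 (Site A): n₁ = 2615, n₀ = 2744, n = 5359; a·n₀/n = 1034·2744/5359 = 529.4450; c·n₁/n = 598·2615/5359 = 291.8026
Stratum 2 (Site B): n₁ = 2183, n₀ = 499, n = 2682; a·n₀/n = 1449·499/2682 = 269.5940; c·n₁/n = 187·2183/2682 = 152.2077
RR_MH = (529.4450 + 269.5940) / (291.8026 + 152.2077) = 799.0390 / 444.0103 = 1.79960

1.800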